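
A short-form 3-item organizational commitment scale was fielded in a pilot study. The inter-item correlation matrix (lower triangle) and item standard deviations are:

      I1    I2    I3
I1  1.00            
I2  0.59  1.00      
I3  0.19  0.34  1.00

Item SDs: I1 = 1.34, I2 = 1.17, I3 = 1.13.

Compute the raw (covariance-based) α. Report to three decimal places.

α = 0.642

Σσ²ᵢ = 1.34² + 1.17² + 1.13² = 4.4414
Covariances σ_ij = r_ij · s_i · s_j:
  σ(I1,I2) = 0.59 × 1.34 × 1.17 = 0.9250
  σ(I1,I3) = 0.19 × 1.34 × 1.13 = 0.2877
  σ(I2,I3) = 0.34 × 1.17 × 1.13 = 0.4495
σ²_T = Σσ²ᵢ + 2·Σσ_ij = 4.4414 + 2 × 1.6622 = 7.7658
α = (3/2)·(1 − 4.4414/7.7658) = 0.642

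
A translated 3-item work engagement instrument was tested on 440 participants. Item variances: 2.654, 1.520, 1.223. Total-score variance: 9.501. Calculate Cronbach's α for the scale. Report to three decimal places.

Cronbach's α = 0.648

ΣVar(i) = 2.654 + 1.520 + 1.223 = 5.397
α = (k/(k−1))·(1 − ΣVar(i)/σ²_total) = (3/2)·(1 − 5.397/9.501) = 0.648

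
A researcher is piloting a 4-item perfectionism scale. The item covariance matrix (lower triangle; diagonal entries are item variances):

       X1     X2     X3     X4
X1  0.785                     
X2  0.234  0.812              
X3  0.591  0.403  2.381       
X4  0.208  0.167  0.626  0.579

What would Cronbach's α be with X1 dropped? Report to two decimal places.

Remaining items: X2, X3, X4 (k = 3).
Σσᵢ² = 0.812 + 2.381 + 0.579 = 3.772
Var(T) = 3.772 + 2 × 1.196 = 6.164
α (item deleted) = (3/2)·(1 − 3.772/6.164) = 0.58

Cronbach's α = 0.58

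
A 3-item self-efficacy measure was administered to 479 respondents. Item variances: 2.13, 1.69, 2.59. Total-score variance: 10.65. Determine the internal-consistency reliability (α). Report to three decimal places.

Σσᵢ² = 2.13 + 1.69 + 2.59 = 6.41
α = (k/(k−1))·(1 − Σσᵢ²/Var(T)) = (3/2)·(1 − 6.41/10.65) = 0.597

α = 0.597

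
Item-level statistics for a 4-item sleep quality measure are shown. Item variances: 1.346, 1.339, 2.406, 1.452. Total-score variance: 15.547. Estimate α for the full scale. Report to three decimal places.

α = 0.772

Σσ²ᵢ = 1.346 + 1.339 + 2.406 + 1.452 = 6.543
α = (k/(k−1))·(1 − Σσ²ᵢ/Var(T)) = (4/3)·(1 − 6.543/15.547) = 0.772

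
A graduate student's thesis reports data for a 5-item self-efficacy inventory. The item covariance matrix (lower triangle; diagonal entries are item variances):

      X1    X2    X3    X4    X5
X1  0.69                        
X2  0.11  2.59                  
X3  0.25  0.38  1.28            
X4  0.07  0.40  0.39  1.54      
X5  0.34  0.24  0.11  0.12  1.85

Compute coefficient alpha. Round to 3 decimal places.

Σσ²ᵢ = 0.69 + 2.59 + 1.28 + 1.54 + 1.85 = 7.95
Sum of off-diagonal covariances = 2.41
total variance = 7.95 + 2 × 2.41 = 12.77
α = (k/(k−1))·(1 − Σσ²ᵢ/total variance) = (5/4)·(1 − 7.95/12.77) = 0.472

α = 0.472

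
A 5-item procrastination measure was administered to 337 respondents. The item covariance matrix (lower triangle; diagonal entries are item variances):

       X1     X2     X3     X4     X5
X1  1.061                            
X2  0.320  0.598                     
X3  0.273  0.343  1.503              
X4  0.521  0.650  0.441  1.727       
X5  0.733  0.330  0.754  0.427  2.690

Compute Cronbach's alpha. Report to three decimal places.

Σσ²ᵢ = 1.061 + 0.598 + 1.503 + 1.727 + 2.690 = 7.579
Sum of off-diagonal covariances = 4.792
σ²_T = 7.579 + 2 × 4.792 = 17.163
α = (k/(k−1))·(1 − Σσ²ᵢ/σ²_T) = (5/4)·(1 − 7.579/17.163) = 0.698

Cronbach's alpha = 0.698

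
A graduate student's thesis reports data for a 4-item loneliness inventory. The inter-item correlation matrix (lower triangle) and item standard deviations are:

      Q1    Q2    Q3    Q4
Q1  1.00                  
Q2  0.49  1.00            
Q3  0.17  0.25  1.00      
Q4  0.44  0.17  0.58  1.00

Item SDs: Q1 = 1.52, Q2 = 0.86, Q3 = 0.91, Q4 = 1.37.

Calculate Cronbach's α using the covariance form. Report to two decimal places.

Σσ²ᵢ = 1.52² + 0.86² + 0.91² + 1.37² = 5.7550
Covariances σ_ij = r_ij · s_i · s_j:
  σ(Q1,Q2) = 0.49 × 1.52 × 0.86 = 0.6405
  σ(Q1,Q3) = 0.17 × 1.52 × 0.91 = 0.2351
  σ(Q1,Q4) = 0.44 × 1.52 × 1.37 = 0.9163
  σ(Q2,Q3) = 0.25 × 0.86 × 0.91 = 0.1956
  σ(Q2,Q4) = 0.17 × 0.86 × 1.37 = 0.2003
  σ(Q3,Q4) = 0.58 × 0.91 × 1.37 = 0.7231
σ²_T = Σσ²ᵢ + 2·Σσ_ij = 5.7550 + 2 × 2.9109 = 11.5768
α = (4/3)·(1 − 5.7550/11.5768) = 0.67

α = 0.67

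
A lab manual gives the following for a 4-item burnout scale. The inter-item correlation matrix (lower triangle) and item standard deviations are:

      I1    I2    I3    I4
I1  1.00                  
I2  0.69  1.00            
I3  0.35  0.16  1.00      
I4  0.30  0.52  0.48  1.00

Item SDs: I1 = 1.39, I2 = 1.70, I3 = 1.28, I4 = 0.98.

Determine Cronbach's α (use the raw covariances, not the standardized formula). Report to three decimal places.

Cronbach's α = 0.729

Σσ²ᵢ = 1.39² + 1.70² + 1.28² + 0.98² = 7.4209
Covariances σ_ij = r_ij · s_i · s_j:
  σ(I1,I2) = 0.69 × 1.39 × 1.70 = 1.6305
  σ(I1,I3) = 0.35 × 1.39 × 1.28 = 0.6227
  σ(I1,I4) = 0.30 × 1.39 × 0.98 = 0.4087
  σ(I2,I3) = 0.16 × 1.70 × 1.28 = 0.3482
  σ(I2,I4) = 0.52 × 1.70 × 0.98 = 0.8663
  σ(I3,I4) = 0.48 × 1.28 × 0.98 = 0.6021
σ²_T = Σσ²ᵢ + 2·Σσ_ij = 7.4209 + 2 × 4.4785 = 16.3779
α = (4/3)·(1 − 7.4209/16.3779) = 0.729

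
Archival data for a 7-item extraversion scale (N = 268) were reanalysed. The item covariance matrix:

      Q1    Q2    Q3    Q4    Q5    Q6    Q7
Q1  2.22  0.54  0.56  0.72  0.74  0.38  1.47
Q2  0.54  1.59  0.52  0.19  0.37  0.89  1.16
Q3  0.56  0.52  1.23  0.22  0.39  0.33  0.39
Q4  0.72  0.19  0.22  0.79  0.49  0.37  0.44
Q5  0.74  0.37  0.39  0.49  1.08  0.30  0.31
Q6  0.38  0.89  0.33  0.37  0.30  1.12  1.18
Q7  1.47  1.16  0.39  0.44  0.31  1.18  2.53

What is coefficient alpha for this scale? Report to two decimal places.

α = 0.81

ΣVar(i) = 2.22 + 1.59 + 1.23 + 0.79 + 1.08 + 1.12 + 2.53 = 10.56
Sum of the distinct covariances = 11.96
σ²_T = 10.56 + 2 × 11.96 = 34.48
α = (k/(k−1))·(1 − ΣVar(i)/σ²_T) = (7/6)·(1 − 10.56/34.48) = 0.81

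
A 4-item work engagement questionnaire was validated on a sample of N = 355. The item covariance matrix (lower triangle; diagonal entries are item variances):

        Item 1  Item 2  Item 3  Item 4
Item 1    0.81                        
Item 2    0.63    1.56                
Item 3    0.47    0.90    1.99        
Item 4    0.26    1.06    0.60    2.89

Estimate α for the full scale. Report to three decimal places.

sum of item variances = 0.81 + 1.56 + 1.99 + 2.89 = 7.25
Σ_{i<j} σ_ij = 3.92
total variance = 7.25 + 2 × 3.92 = 15.09
α = (k/(k−1))·(1 − sum of item variances/total variance) = (4/3)·(1 − 7.25/15.09) = 0.693

α = 0.693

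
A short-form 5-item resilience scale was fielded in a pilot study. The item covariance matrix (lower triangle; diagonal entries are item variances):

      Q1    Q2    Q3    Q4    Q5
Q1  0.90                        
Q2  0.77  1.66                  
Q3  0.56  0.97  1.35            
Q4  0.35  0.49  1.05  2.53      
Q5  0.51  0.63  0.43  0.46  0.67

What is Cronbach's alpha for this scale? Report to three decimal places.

Cronbach's alpha = 0.795

Σσ²ᵢ = 0.90 + 1.66 + 1.35 + 2.53 + 0.67 = 7.11
Σ_{i<j} σ_ij = 6.22
Var(T) = 7.11 + 2 × 6.22 = 19.55
α = (k/(k−1))·(1 − Σσ²ᵢ/Var(T)) = (5/4)·(1 − 7.11/19.55) = 0.795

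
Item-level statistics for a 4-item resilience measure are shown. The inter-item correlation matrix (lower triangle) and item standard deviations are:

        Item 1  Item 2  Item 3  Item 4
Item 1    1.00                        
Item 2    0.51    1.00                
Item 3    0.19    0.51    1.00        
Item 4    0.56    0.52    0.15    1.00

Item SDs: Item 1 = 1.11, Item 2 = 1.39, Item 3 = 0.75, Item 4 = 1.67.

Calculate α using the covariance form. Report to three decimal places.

α = 0.727

Σσ²ᵢ = 1.11² + 1.39² + 0.75² + 1.67² = 6.5156
Covariances σ_ij = r_ij · s_i · s_j:
  σ(Item 1,Item 2) = 0.51 × 1.11 × 1.39 = 0.7869
  σ(Item 1,Item 3) = 0.19 × 1.11 × 0.75 = 0.1582
  σ(Item 1,Item 4) = 0.56 × 1.11 × 1.67 = 1.0381
  σ(Item 2,Item 3) = 0.51 × 1.39 × 0.75 = 0.5317
  σ(Item 2,Item 4) = 0.52 × 1.39 × 1.67 = 1.2071
  σ(Item 3,Item 4) = 0.15 × 0.75 × 1.67 = 0.1879
σ²_T = Σσ²ᵢ + 2·Σσ_ij = 6.5156 + 2 × 3.9099 = 14.3354
α = (4/3)·(1 − 6.5156/14.3354) = 0.727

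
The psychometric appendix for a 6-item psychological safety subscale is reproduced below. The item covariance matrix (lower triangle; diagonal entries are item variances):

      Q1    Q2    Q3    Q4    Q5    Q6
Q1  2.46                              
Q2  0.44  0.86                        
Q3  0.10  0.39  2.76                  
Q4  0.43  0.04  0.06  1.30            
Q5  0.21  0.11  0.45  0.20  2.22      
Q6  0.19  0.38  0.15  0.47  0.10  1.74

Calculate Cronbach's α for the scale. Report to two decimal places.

Σσ²ᵢ = 2.46 + 0.86 + 2.76 + 1.30 + 2.22 + 1.74 = 11.34
Sum of off-diagonal covariances = 3.72
σ²_total = 11.34 + 2 × 3.72 = 18.78
α = (k/(k−1))·(1 − Σσ²ᵢ/σ²_total) = (6/5)·(1 − 11.34/18.78) = 0.48

α = 0.48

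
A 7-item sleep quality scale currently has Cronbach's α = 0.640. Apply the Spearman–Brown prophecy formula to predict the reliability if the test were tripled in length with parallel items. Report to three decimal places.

Length factor m = 3
α' = m·α / (1 + (m−1)·α)
   = 3 × 0.640 / (1 + (3 − 1) × 0.640)
   = 1.9200 / 2.2800 = 0.842

predicted reliability = 0.842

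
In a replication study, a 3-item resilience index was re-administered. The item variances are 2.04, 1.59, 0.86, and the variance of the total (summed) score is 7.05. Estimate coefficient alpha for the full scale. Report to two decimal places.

coefficient alpha = 0.54

sum of item variances = 2.04 + 1.59 + 0.86 = 4.49
α = (k/(k−1))·(1 − sum of item variances/σ²_total) = (3/2)·(1 − 4.49/7.05) = 0.54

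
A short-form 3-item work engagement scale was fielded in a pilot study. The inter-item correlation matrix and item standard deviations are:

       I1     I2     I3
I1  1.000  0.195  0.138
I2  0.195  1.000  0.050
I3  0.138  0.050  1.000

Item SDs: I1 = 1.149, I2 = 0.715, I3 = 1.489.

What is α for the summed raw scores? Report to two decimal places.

Σσ²ᵢ = 1.149² + 0.715² + 1.489² = 4.0485
Covariances σ_ij = r_ij · s_i · s_j:
  σ(I1,I2) = 0.195 × 1.149 × 0.715 = 0.1602
  σ(I1,I3) = 0.138 × 1.149 × 1.489 = 0.2361
  σ(I2,I3) = 0.050 × 0.715 × 1.489 = 0.0532
σ²_T = Σσ²ᵢ + 2·Σσ_ij = 4.0485 + 2 × 0.4495 = 4.9475
α = (3/2)·(1 − 4.0485/4.9475) = 0.27

α = 0.27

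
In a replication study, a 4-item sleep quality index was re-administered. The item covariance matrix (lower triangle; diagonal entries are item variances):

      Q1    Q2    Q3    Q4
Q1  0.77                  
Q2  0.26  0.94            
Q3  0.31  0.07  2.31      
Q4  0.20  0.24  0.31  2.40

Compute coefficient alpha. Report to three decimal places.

coefficient alpha = 0.403

ΣVar(i) = 0.77 + 0.94 + 2.31 + 2.40 = 6.42
Sum of the distinct covariances = 1.39
Var(T) = 6.42 + 2 × 1.39 = 9.20
α = (k/(k−1))·(1 − ΣVar(i)/Var(T)) = (4/3)·(1 − 6.42/9.20) = 0.403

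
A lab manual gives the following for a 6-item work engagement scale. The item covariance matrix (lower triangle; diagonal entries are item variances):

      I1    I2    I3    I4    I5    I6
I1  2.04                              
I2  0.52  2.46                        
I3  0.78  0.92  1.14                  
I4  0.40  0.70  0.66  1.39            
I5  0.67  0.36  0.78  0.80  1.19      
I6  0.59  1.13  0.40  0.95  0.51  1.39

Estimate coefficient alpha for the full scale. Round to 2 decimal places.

Σσᵢ² = 2.04 + 2.46 + 1.14 + 1.39 + 1.19 + 1.39 = 9.61
Sum of off-diagonal covariances = 10.17
σ²_total = 9.61 + 2 × 10.17 = 29.95
α = (k/(k−1))·(1 − Σσᵢ²/σ²_total) = (6/5)·(1 − 9.61/29.95) = 0.81

α = 0.81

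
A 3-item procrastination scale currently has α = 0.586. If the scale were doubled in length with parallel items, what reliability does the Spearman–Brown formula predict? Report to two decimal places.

predicted reliability = 0.74

Length factor m = 2
α' = m·α / (1 + (m−1)·α)
   = 2 × 0.586 / (1 + (2 − 1) × 0.586)
   = 1.1720 / 1.5860 = 0.74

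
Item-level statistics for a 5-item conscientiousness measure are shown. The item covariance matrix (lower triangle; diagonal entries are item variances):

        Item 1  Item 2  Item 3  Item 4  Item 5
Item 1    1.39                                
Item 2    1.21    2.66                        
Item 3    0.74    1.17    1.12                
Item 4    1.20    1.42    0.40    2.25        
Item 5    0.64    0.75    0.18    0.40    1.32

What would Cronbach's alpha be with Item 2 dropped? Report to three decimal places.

Remaining items: Item 1, Item 3, Item 4, Item 5 (k = 4).
Σσ²ᵢ = 1.39 + 1.12 + 2.25 + 1.32 = 6.08
σ²_total = 6.08 + 2 × 3.56 = 13.20
α (item deleted) = (4/3)·(1 − 6.08/13.20) = 0.719

Cronbach's alpha = 0.719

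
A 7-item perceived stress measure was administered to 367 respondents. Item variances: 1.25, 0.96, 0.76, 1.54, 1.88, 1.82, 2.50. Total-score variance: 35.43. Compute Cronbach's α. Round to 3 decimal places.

Cronbach's α = 0.814

Σσᵢ² = 1.25 + 0.96 + 0.76 + 1.54 + 1.88 + 1.82 + 2.50 = 10.71
α = (k/(k−1))·(1 − Σσᵢ²/σ²_T) = (7/6)·(1 − 10.71/35.43) = 0.814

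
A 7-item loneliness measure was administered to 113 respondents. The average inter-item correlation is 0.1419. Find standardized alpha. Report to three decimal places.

Standardized α = k·r̄ / (1 + (k−1)·r̄) = 7 × 0.1419 / (1 + 6 × 0.1419)
  = 0.9933 / 1.8514 = 0.537

α = 0.537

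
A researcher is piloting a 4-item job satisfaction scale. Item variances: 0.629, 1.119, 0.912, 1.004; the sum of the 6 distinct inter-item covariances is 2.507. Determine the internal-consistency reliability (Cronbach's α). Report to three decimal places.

Cronbach's α = 0.770

Σσ²ᵢ = 0.629 + 1.119 + 0.912 + 1.004 = 3.664
Sum of distinct covariances = 2.507
σ²_T = Σσ²ᵢ + 2·Σcov = 3.664 + 2 × 2.507 = 8.678
α = (4/3)·(1 − 3.664/8.678) = 0.770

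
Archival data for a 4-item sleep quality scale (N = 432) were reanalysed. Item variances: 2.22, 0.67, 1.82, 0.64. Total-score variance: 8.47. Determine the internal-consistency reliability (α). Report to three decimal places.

α = 0.491

Σσᵢ² = 2.22 + 0.67 + 1.82 + 0.64 = 5.35
α = (k/(k−1))·(1 − Σσᵢ²/total variance) = (4/3)·(1 − 5.35/8.47) = 0.491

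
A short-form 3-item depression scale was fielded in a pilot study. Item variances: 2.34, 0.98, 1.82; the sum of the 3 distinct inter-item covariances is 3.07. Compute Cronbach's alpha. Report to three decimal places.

Cronbach's alpha = 0.816

ΣVar(i) = 2.34 + 0.98 + 1.82 = 5.14
Sum of distinct covariances = 3.07
total variance = ΣVar(i) + 2·Σcov = 5.14 + 2 × 3.07 = 11.28
α = (3/2)·(1 − 5.14/11.28) = 0.816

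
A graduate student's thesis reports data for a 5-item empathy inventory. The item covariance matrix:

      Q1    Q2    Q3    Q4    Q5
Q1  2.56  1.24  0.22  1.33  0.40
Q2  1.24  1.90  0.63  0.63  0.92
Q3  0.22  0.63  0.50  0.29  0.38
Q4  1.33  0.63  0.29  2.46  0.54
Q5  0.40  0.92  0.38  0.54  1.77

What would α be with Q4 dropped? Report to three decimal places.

α = 0.706

Remaining items: Q1, Q2, Q3, Q5 (k = 4).
Σσᵢ² = 2.56 + 1.90 + 0.50 + 1.77 = 6.73
Var(T) = 6.73 + 2 × 3.79 = 14.31
α (item deleted) = (4/3)·(1 − 6.73/14.31) = 0.706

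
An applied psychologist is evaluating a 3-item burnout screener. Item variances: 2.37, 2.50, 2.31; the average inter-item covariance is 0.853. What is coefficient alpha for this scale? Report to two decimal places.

sum of item variances = 2.37 + 2.50 + 2.31 = 7.18
Sum of the 3 distinct covariances = 3 × 0.853 = 2.559
σ²_T = sum of item variances + 2·Σcov = 7.18 + 2 × 2.559 = 12.298
α = (3/2)·(1 − 7.18/12.298) = 0.62

α = 0.62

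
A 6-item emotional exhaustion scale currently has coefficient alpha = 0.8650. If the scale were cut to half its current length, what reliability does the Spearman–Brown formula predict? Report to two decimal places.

Length factor m = 1/2
α' = m·α / (1 − (1−m)·α)
   = 1/2 × 0.8650 / (1 − (1 − 1/2) × 0.8650)
   = 0.4325 / 0.5675 = 0.76

predicted reliability = 0.76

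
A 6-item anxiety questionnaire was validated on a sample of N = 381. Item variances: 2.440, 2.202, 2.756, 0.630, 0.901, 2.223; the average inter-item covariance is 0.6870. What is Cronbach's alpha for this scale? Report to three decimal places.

Cronbach's alpha = 0.779

sum of item variances = 2.440 + 2.202 + 2.756 + 0.630 + 0.901 + 2.223 = 11.152
Sum of the 15 distinct covariances = 15 × 0.6870 = 10.3050
σ²_T = sum of item variances + 2·Σcov = 11.152 + 2 × 10.3050 = 31.7620
α = (6/5)·(1 − 11.152/31.7620) = 0.779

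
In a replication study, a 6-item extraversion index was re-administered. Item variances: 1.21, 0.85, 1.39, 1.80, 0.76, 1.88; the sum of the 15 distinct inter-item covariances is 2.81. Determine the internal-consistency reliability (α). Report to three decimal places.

sum of item variances = 1.21 + 0.85 + 1.39 + 1.80 + 0.76 + 1.88 = 7.89
Sum of distinct covariances = 2.81
σ²_T = sum of item variances + 2·Σcov = 7.89 + 2 × 2.81 = 13.51
α = (6/5)·(1 − 7.89/13.51) = 0.499

α = 0.499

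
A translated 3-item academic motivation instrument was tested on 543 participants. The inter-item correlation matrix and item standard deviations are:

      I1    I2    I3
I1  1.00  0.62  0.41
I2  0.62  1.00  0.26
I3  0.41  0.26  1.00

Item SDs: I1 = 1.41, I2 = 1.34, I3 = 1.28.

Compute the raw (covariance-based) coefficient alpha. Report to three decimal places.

Σσ²ᵢ = 1.41² + 1.34² + 1.28² = 5.4221
Covariances σ_ij = r_ij · s_i · s_j:
  σ(I1,I2) = 0.62 × 1.41 × 1.34 = 1.1714
  σ(I1,I3) = 0.41 × 1.41 × 1.28 = 0.7400
  σ(I2,I3) = 0.26 × 1.34 × 1.28 = 0.4460
σ²_T = Σσ²ᵢ + 2·Σσ_ij = 5.4221 + 2 × 2.3574 = 10.1369
α = (3/2)·(1 − 5.4221/10.1369) = 0.698

coefficient alpha = 0.698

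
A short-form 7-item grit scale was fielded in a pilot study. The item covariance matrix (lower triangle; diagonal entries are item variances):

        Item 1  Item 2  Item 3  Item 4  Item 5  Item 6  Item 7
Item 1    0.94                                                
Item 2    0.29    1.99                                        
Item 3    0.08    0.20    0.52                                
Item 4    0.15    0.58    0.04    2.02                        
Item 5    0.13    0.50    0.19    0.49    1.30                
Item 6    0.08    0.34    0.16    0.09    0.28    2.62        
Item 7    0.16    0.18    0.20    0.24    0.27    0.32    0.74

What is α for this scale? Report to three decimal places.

Σσᵢ² = 0.94 + 1.99 + 0.52 + 2.02 + 1.30 + 2.62 + 0.74 = 10.13
Sum of off-diagonal covariances = 4.97
Var(T) = 10.13 + 2 × 4.97 = 20.07
α = (k/(k−1))·(1 − Σσᵢ²/Var(T)) = (7/6)·(1 − 10.13/20.07) = 0.578

α = 0.578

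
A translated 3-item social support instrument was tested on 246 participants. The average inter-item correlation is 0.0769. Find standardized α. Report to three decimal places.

standardized α = 0.200

Standardized α = k·r̄ / (1 + (k−1)·r̄) = 3 × 0.0769 / (1 + 2 × 0.0769)
  = 0.2307 / 1.1538 = 0.200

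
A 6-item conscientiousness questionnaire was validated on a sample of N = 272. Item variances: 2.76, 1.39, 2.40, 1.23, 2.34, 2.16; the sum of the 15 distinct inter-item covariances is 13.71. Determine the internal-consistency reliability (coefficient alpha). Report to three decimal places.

α = 0.829

sum of item variances = 2.76 + 1.39 + 2.40 + 1.23 + 2.34 + 2.16 = 12.28
Sum of distinct covariances = 13.71
σ²_total = sum of item variances + 2·Σcov = 12.28 + 2 × 13.71 = 39.70
α = (6/5)·(1 − 12.28/39.70) = 0.829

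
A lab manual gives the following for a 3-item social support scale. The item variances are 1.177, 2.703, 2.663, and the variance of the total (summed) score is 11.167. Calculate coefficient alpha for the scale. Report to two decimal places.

Σσ²ᵢ = 1.177 + 2.703 + 2.663 = 6.543
α = (k/(k−1))·(1 − Σσ²ᵢ/Var(T)) = (3/2)·(1 − 6.543/11.167) = 0.62

coefficient alpha = 0.62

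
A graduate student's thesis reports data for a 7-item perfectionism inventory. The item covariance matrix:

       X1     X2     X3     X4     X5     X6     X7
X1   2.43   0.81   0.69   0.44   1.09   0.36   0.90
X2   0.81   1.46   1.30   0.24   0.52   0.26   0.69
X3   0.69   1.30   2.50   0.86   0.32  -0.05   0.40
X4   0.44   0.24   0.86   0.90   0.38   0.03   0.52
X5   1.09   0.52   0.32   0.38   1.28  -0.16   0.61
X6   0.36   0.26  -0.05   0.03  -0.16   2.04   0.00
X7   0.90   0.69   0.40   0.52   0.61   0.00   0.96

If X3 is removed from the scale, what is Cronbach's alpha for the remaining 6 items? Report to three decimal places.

Remaining items: X1, X2, X4, X5, X6, X7 (k = 6).
sum of item variances = 2.43 + 1.46 + 0.90 + 1.28 + 2.04 + 0.96 = 9.07
σ²_total = 9.07 + 2 × 6.69 = 22.45
α (item deleted) = (6/5)·(1 − 9.07/22.45) = 0.715

α = 0.715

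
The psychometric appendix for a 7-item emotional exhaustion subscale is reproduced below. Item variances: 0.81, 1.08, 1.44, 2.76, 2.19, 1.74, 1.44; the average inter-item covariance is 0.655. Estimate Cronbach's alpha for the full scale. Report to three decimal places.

sum of item variances = 0.81 + 1.08 + 1.44 + 2.76 + 2.19 + 1.74 + 1.44 = 11.46
Sum of the 21 distinct covariances = 21 × 0.655 = 13.755
σ²_T = sum of item variances + 2·Σcov = 11.46 + 2 × 13.755 = 38.970
α = (7/6)·(1 − 11.46/38.970) = 0.824

α = 0.824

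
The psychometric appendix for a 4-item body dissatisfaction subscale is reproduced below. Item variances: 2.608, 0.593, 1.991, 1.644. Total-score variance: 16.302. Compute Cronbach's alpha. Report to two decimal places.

sum of item variances = 2.608 + 0.593 + 1.991 + 1.644 = 6.836
α = (k/(k−1))·(1 − sum of item variances/total variance) = (4/3)·(1 − 6.836/16.302) = 0.77

Cronbach's alpha = 0.77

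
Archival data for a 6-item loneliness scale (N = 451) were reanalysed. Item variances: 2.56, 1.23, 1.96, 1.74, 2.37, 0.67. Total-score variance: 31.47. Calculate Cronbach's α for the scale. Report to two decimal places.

Σσᵢ² = 2.56 + 1.23 + 1.96 + 1.74 + 2.37 + 0.67 = 10.53
α = (k/(k−1))·(1 − Σσᵢ²/total variance) = (6/5)·(1 − 10.53/31.47) = 0.80

α = 0.80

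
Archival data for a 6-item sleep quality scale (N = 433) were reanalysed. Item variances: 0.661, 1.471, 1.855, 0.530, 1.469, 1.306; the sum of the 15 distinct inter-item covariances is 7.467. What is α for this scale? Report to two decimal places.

α = 0.81

Σσᵢ² = 0.661 + 1.471 + 1.855 + 0.530 + 1.469 + 1.306 = 7.292
Sum of distinct covariances = 7.467
total variance = Σσᵢ² + 2·Σcov = 7.292 + 2 × 7.467 = 22.226
α = (6/5)·(1 − 7.292/22.226) = 0.81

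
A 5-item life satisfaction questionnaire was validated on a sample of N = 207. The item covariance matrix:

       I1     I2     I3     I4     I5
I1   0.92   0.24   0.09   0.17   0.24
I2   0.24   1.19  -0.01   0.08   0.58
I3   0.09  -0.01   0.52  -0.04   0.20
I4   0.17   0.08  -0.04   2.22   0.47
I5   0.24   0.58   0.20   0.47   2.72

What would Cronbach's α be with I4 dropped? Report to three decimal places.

α = 0.445

Remaining items: I1, I2, I3, I5 (k = 4).
ΣVar(i) = 0.92 + 1.19 + 0.52 + 2.72 = 5.35
σ²_T = 5.35 + 2 × 1.34 = 8.03
α (item deleted) = (4/3)·(1 − 5.35/8.03) = 0.445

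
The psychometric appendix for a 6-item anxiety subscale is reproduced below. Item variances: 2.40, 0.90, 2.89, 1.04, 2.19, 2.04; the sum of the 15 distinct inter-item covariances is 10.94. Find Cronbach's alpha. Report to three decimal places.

sum of item variances = 2.40 + 0.90 + 2.89 + 1.04 + 2.19 + 2.04 = 11.46
Sum of distinct covariances = 10.94
σ²_T = sum of item variances + 2·Σcov = 11.46 + 2 × 10.94 = 33.34
α = (6/5)·(1 − 11.46/33.34) = 0.788

Cronbach's alpha = 0.788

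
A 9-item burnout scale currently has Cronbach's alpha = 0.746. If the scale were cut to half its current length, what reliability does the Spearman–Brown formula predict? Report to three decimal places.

predicted reliability = 0.595

Length factor m = 1/2
α' = m·α / (1 − (1−m)·α)
   = 1/2 × 0.746 / (1 − (1 − 1/2) × 0.746)
   = 0.3730 / 0.6270 = 0.595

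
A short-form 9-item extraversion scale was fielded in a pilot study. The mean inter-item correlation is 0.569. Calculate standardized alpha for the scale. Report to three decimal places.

α = 0.922

Standardized α = k·r̄ / (1 + (k−1)·r̄) = 9 × 0.569 / (1 + 8 × 0.569)
  = 5.1210 / 5.5520 = 0.922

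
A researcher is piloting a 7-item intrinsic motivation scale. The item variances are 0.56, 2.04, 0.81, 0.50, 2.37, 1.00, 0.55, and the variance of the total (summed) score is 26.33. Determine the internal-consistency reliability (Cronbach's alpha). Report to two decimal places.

Σσᵢ² = 0.56 + 2.04 + 0.81 + 0.50 + 2.37 + 1.00 + 0.55 = 7.83
α = (k/(k−1))·(1 − Σσᵢ²/total variance) = (7/6)·(1 − 7.83/26.33) = 0.82

α = 0.82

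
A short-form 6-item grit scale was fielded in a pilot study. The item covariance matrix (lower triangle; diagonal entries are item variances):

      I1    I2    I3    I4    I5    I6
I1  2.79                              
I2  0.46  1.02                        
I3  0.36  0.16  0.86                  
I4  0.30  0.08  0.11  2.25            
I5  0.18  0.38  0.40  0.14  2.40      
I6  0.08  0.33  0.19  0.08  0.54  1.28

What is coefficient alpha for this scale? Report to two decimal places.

coefficient alpha = 0.50

Σσ²ᵢ = 2.79 + 1.02 + 0.86 + 2.25 + 2.40 + 1.28 = 10.60
Sum of off-diagonal covariances = 3.79
σ²_T = 10.60 + 2 × 3.79 = 18.18
α = (k/(k−1))·(1 − Σσ²ᵢ/σ²_T) = (6/5)·(1 − 10.60/18.18) = 0.50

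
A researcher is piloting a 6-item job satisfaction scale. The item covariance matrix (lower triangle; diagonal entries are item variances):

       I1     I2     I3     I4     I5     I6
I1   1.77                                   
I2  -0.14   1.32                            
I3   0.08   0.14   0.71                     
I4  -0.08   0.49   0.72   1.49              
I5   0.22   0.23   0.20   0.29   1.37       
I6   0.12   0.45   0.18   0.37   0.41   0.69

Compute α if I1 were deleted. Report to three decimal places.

α = 0.694

Remaining items: I2, I3, I4, I5, I6 (k = 5).
ΣVar(i) = 1.32 + 0.71 + 1.49 + 1.37 + 0.69 = 5.58
σ²_total = 5.58 + 2 × 3.48 = 12.54
α (item deleted) = (5/4)·(1 − 5.58/12.54) = 0.694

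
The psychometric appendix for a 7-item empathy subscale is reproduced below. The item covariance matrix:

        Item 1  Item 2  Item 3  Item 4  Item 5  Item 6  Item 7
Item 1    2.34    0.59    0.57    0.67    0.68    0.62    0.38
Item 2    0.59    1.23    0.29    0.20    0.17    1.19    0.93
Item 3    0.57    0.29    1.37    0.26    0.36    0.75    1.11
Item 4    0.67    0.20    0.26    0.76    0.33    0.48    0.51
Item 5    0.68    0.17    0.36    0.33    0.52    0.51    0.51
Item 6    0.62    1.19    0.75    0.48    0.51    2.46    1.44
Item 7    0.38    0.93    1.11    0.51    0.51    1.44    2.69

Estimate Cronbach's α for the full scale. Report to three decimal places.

Σσ²ᵢ = 2.34 + 1.23 + 1.37 + 0.76 + 0.52 + 2.46 + 2.69 = 11.37
Sum of the distinct covariances = 12.55
σ²_total = 11.37 + 2 × 12.55 = 36.47
α = (k/(k−1))·(1 − Σσ²ᵢ/σ²_total) = (7/6)·(1 − 11.37/36.47) = 0.803

Cronbach's α = 0.803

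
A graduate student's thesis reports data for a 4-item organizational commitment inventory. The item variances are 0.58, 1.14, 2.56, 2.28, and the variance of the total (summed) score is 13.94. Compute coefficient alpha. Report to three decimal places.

α = 0.706

sum of item variances = 0.58 + 1.14 + 2.56 + 2.28 = 6.56
α = (k/(k−1))·(1 − sum of item variances/σ²_total) = (4/3)·(1 − 6.56/13.94) = 0.706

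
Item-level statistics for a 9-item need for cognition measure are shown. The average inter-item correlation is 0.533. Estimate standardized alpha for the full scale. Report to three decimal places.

Standardized α = k·r̄ / (1 + (k−1)·r̄) = 9 × 0.533 / (1 + 8 × 0.533)
  = 4.7970 / 5.2640 = 0.911

standardized alpha = 0.911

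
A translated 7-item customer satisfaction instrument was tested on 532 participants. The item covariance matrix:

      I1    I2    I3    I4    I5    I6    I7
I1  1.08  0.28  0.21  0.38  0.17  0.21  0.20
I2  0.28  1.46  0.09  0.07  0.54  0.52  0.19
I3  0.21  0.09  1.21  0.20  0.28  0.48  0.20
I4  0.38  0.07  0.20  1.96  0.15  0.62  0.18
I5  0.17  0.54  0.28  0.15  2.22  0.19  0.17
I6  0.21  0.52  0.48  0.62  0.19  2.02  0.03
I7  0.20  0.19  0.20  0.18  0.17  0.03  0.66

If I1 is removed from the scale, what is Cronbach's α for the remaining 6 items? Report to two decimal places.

α = 0.54

Remaining items: I2, I3, I4, I5, I6, I7 (k = 6).
ΣVar(i) = 1.46 + 1.21 + 1.96 + 2.22 + 2.02 + 0.66 = 9.53
σ²_total = 9.53 + 2 × 3.91 = 17.35
α (item deleted) = (6/5)·(1 − 9.53/17.35) = 0.54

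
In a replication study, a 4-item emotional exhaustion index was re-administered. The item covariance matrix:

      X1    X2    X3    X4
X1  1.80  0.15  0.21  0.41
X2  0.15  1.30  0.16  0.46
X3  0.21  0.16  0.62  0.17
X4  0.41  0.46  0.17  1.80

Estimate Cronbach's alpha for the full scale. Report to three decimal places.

α = 0.481

Σσᵢ² = 1.80 + 1.30 + 0.62 + 1.80 = 5.52
Σ_{i<j} σ_ij = 1.56
total variance = 5.52 + 2 × 1.56 = 8.64
α = (k/(k−1))·(1 − Σσᵢ²/total variance) = (4/3)·(1 − 5.52/8.64) = 0.481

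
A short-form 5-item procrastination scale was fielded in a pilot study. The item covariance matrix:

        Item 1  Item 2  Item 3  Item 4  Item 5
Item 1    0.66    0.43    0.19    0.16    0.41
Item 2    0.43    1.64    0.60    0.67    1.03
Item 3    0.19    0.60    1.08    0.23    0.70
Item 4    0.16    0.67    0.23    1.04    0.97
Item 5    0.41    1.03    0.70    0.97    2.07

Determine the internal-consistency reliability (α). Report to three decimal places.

α = 0.780

ΣVar(i) = 0.66 + 1.64 + 1.08 + 1.04 + 2.07 = 6.49
Sum of the distinct covariances = 5.39
total variance = 6.49 + 2 × 5.39 = 17.27
α = (k/(k−1))·(1 − ΣVar(i)/total variance) = (5/4)·(1 − 6.49/17.27) = 0.780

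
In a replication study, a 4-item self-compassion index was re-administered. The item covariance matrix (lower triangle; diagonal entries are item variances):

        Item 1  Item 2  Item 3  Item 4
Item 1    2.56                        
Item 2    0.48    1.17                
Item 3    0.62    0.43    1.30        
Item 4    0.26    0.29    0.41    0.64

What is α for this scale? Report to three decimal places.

ΣVar(i) = 2.56 + 1.17 + 1.30 + 0.64 = 5.67
Sum of off-diagonal covariances = 2.49
Var(T) = 5.67 + 2 × 2.49 = 10.65
α = (k/(k−1))·(1 − ΣVar(i)/Var(T)) = (4/3)·(1 − 5.67/10.65) = 0.623

α = 0.623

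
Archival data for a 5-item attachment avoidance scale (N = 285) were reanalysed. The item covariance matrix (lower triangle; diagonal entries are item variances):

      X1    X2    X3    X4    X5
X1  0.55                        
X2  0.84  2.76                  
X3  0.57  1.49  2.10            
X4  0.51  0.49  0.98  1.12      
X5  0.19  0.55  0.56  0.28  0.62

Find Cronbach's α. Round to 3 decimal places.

Cronbach's α = 0.805

Σσ²ᵢ = 0.55 + 2.76 + 2.10 + 1.12 + 0.62 = 7.15
Sum of off-diagonal covariances = 6.46
σ²_total = 7.15 + 2 × 6.46 = 20.07
α = (k/(k−1))·(1 − Σσ²ᵢ/σ²_total) = (5/4)·(1 − 7.15/20.07) = 0.805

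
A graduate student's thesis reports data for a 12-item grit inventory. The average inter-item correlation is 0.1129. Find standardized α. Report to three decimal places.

standardized α = 0.604

Standardized α = k·r̄ / (1 + (k−1)·r̄) = 12 × 0.1129 / (1 + 11 × 0.1129)
  = 1.3548 / 2.2419 = 0.604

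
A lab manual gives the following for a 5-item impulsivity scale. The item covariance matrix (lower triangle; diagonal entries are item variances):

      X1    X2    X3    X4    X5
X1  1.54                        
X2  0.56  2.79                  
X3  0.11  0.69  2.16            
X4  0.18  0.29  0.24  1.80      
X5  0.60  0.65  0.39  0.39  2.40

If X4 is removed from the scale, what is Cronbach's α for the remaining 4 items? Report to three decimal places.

Remaining items: X1, X2, X3, X5 (k = 4).
ΣVar(i) = 1.54 + 2.79 + 2.16 + 2.40 = 8.89
Var(T) = 8.89 + 2 × 3.00 = 14.89
α (item deleted) = (4/3)·(1 − 8.89/14.89) = 0.537

Cronbach's α = 0.537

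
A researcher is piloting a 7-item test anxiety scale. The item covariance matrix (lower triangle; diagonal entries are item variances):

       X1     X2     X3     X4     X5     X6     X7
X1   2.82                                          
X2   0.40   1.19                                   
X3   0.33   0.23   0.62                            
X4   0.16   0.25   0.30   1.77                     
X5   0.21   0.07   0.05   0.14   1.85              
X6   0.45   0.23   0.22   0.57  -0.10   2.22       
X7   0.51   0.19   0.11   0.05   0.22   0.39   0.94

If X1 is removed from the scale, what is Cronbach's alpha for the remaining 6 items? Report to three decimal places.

α = 0.486

Remaining items: X2, X3, X4, X5, X6, X7 (k = 6).
ΣVar(i) = 1.19 + 0.62 + 1.77 + 1.85 + 2.22 + 0.94 = 8.59
total variance = 8.59 + 2 × 2.92 = 14.43
α (item deleted) = (6/5)·(1 − 8.59/14.43) = 0.486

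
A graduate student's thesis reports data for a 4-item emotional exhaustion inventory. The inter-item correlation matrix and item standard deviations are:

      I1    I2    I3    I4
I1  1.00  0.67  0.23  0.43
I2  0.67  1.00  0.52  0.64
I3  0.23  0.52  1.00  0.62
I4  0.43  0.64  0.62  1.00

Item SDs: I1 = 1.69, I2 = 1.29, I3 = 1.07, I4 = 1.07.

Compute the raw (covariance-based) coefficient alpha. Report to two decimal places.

coefficient alpha = 0.79

Σσ²ᵢ = 1.69² + 1.29² + 1.07² + 1.07² = 6.8100
Covariances σ_ij = r_ij · s_i · s_j:
  σ(I1,I2) = 0.67 × 1.69 × 1.29 = 1.4607
  σ(I1,I3) = 0.23 × 1.69 × 1.07 = 0.4159
  σ(I1,I4) = 0.43 × 1.69 × 1.07 = 0.7776
  σ(I2,I3) = 0.52 × 1.29 × 1.07 = 0.7178
  σ(I2,I4) = 0.64 × 1.29 × 1.07 = 0.8834
  σ(I3,I4) = 0.62 × 1.07 × 1.07 = 0.7098
σ²_T = Σσ²ᵢ + 2·Σσ_ij = 6.8100 + 2 × 4.9652 = 16.7404
α = (4/3)·(1 − 6.8100/16.7404) = 0.79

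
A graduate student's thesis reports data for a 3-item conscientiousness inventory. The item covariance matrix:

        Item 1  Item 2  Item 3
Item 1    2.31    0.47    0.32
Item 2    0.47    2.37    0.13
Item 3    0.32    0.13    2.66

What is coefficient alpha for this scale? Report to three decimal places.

α = 0.301

sum of item variances = 2.31 + 2.37 + 2.66 = 7.34
Sum of the distinct covariances = 0.92
σ²_T = 7.34 + 2 × 0.92 = 9.18
α = (k/(k−1))·(1 − sum of item variances/σ²_T) = (3/2)·(1 − 7.34/9.18) = 0.301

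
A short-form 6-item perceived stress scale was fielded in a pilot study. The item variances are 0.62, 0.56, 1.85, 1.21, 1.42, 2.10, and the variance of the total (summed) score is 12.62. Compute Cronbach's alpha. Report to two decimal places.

sum of item variances = 0.62 + 0.56 + 1.85 + 1.21 + 1.42 + 2.10 = 7.76
α = (k/(k−1))·(1 − sum of item variances/total variance) = (6/5)·(1 − 7.76/12.62) = 0.46

α = 0.46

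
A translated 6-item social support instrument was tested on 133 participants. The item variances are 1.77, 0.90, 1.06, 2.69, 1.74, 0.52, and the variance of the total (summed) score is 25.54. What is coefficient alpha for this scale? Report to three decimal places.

coefficient alpha = 0.792

Σσᵢ² = 1.77 + 0.90 + 1.06 + 2.69 + 1.74 + 0.52 = 8.68
α = (k/(k−1))·(1 − Σσᵢ²/σ²_T) = (6/5)·(1 − 8.68/25.54) = 0.792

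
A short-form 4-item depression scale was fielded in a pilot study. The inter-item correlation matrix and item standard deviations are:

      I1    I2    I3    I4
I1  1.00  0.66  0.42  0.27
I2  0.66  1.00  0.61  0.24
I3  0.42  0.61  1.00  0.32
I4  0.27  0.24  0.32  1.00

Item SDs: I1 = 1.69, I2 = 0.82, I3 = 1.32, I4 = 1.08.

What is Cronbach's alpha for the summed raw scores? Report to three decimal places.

Σσ²ᵢ = 1.69² + 0.82² + 1.32² + 1.08² = 6.4373
Covariances σ_ij = r_ij · s_i · s_j:
  σ(I1,I2) = 0.66 × 1.69 × 0.82 = 0.9146
  σ(I1,I3) = 0.42 × 1.69 × 1.32 = 0.9369
  σ(I1,I4) = 0.27 × 1.69 × 1.08 = 0.4928
  σ(I2,I3) = 0.61 × 0.82 × 1.32 = 0.6603
  σ(I2,I4) = 0.24 × 0.82 × 1.08 = 0.2125
  σ(I3,I4) = 0.32 × 1.32 × 1.08 = 0.4562
σ²_T = Σσ²ᵢ + 2·Σσ_ij = 6.4373 + 2 × 3.6733 = 13.7839
α = (4/3)·(1 − 6.4373/13.7839) = 0.711

α = 0.711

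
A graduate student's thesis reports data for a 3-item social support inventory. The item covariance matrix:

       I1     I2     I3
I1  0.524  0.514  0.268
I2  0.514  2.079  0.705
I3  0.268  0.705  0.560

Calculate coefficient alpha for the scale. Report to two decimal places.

α = 0.73

sum of item variances = 0.524 + 2.079 + 0.560 = 3.163
Sum of the distinct covariances = 1.487
total variance = 3.163 + 2 × 1.487 = 6.137
α = (k/(k−1))·(1 − sum of item variances/total variance) = (3/2)·(1 − 3.163/6.137) = 0.73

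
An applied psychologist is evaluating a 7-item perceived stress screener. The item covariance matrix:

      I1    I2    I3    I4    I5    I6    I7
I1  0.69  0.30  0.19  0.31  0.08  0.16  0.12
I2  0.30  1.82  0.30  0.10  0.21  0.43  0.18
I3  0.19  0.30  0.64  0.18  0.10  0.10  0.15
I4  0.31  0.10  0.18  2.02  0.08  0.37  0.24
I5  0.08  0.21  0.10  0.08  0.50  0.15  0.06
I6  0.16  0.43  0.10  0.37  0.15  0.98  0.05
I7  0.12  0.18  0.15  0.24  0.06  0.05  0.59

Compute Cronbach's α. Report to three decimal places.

Σσᵢ² = 0.69 + 1.82 + 0.64 + 2.02 + 0.50 + 0.98 + 0.59 = 7.24
Sum of the distinct covariances = 3.86
σ²_T = 7.24 + 2 × 3.86 = 14.96
α = (k/(k−1))·(1 − Σσᵢ²/σ²_T) = (7/6)·(1 − 7.24/14.96) = 0.602

Cronbach's α = 0.602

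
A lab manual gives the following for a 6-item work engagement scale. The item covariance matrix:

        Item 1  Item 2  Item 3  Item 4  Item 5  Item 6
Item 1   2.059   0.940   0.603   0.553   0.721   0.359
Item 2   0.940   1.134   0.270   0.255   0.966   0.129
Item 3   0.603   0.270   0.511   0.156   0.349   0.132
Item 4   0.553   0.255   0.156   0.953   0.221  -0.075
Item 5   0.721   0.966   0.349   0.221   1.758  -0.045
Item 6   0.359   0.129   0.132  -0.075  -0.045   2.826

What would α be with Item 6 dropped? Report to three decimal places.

α = 0.764

Remaining items: Item 1, Item 2, Item 3, Item 4, Item 5 (k = 5).
Σσ²ᵢ = 2.059 + 1.134 + 0.511 + 0.953 + 1.758 = 6.415
σ²_total = 6.415 + 2 × 5.034 = 16.483
α (item deleted) = (5/4)·(1 − 6.415/16.483) = 0.764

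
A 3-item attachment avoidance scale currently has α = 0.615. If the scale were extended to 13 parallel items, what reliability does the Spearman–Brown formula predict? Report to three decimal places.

predicted reliability = 0.874

Length factor m = 13/3 = 4.3333
α' = m·α / (1 + (m−1)·α)
   = 13/3 × 0.615 / (1 + (13/3 − 1) × 0.615)
   = 2.6650 / 3.0500 = 0.874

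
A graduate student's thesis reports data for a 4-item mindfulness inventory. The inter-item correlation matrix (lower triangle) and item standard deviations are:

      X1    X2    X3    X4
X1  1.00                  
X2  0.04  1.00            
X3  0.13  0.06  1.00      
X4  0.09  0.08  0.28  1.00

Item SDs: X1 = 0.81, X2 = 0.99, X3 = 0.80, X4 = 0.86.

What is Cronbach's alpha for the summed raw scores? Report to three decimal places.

Σσ²ᵢ = 0.81² + 0.99² + 0.80² + 0.86² = 3.0158
Covariances σ_ij = r_ij · s_i · s_j:
  σ(X1,X2) = 0.04 × 0.81 × 0.99 = 0.0321
  σ(X1,X3) = 0.13 × 0.81 × 0.80 = 0.0842
  σ(X1,X4) = 0.09 × 0.81 × 0.86 = 0.0627
  σ(X2,X3) = 0.06 × 0.99 × 0.80 = 0.0475
  σ(X2,X4) = 0.08 × 0.99 × 0.86 = 0.0681
  σ(X3,X4) = 0.28 × 0.80 × 0.86 = 0.1926
σ²_T = Σσ²ᵢ + 2·Σσ_ij = 3.0158 + 2 × 0.4872 = 3.9902
α = (4/3)·(1 − 3.0158/3.9902) = 0.326

α = 0.326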